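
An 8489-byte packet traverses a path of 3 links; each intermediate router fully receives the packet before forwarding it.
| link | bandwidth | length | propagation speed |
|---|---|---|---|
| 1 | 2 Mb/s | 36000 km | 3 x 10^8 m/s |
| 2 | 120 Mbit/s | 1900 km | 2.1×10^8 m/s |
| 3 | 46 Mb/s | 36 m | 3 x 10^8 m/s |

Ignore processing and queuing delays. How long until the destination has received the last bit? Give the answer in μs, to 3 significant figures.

165000 μs

L = 8489 × 8 = 67912 bits.
Transmission delays (L/R per hop): 33956, 565.933, 1476.35 μs; sum = 35998.3 μs.
Propagation delays (d/s per hop): 120000, 9047.62, 0.12 μs; sum = 129048 μs.
End-to-end = 165000 μs.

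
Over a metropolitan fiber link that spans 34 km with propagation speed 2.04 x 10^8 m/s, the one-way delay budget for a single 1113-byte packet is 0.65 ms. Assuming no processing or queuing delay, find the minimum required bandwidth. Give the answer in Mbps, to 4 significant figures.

L = 8904 bits.
Propagation delay = 34000 / 204000000 = 0.166667 ms.
Transmission budget = 0.65 − 0.166667 = 0.483333 ms.
R ≥ L / t_tx = 8904 bits / 0.000483333 s = 18.42 Mbps.

18.42 Mbps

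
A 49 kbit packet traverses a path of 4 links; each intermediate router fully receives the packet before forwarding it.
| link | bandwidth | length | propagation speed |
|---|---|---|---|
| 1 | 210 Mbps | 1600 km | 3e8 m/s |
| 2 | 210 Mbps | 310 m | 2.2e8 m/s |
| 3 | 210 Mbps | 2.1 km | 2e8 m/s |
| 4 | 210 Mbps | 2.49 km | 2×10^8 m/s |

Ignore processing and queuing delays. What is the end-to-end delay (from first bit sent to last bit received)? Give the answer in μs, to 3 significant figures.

L = 49000 bits.
Transmission delay per hop = L/R = 49000/210000000 = 233.333 μs; 4 hops → 933.333 μs.
Propagation delays (d/s per hop): 5333.33, 1.40909, 10.5, 12.45 μs; sum = 5357.69 μs.
End-to-end = 6290 μs.

6290 μs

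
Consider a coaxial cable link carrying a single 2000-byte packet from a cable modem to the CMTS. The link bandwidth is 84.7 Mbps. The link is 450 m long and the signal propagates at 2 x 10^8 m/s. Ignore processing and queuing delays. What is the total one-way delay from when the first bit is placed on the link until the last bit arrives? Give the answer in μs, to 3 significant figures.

L = 2000 × 8 = 16000 bits.
Transmission delay = L/R = 16000 / 84700000 = 188.902 μs.
Propagation delay = d/s = 450 m / 200000000 m/s = 2.25 μs.
Total = 191 μs.

191 μs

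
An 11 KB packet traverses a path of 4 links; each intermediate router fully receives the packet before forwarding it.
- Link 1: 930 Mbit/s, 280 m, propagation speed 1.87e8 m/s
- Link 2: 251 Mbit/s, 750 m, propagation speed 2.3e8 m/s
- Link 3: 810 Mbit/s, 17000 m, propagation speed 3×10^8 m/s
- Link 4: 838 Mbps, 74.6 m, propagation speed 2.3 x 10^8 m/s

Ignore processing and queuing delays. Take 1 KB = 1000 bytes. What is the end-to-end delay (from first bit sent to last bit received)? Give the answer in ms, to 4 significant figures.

0.7206 ms

L = 88000 bits.
Transmission delays (L/R per hop): 0.0946237, 0.350598, 0.108642, 0.105012 ms; sum = 0.658875 ms.
Propagation delays (d/s per hop): 0.00149733, 0.00326087, 0.0566667, 0.000324348 ms; sum = 0.0617492 ms.
End-to-end = 0.7206 ms.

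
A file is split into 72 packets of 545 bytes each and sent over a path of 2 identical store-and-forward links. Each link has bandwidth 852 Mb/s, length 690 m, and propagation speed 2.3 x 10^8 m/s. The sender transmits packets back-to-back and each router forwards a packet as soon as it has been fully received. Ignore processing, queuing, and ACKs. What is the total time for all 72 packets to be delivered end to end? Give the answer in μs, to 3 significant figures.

Per-hop transmission t_tx = L/R = 4360/852000000 = 5.11737 μs.
Per-hop propagation t_prop = 690/2.3e+08 = 3 μs.
Pipeline fill: first packet needs 2·t_tx to clear all hops; remaining 71 packets each add one t_tx.
Total = (2+72-1)·t_tx + 2·t_prop = 73·5.11737 + 2·3 = 380 μs.

380 μs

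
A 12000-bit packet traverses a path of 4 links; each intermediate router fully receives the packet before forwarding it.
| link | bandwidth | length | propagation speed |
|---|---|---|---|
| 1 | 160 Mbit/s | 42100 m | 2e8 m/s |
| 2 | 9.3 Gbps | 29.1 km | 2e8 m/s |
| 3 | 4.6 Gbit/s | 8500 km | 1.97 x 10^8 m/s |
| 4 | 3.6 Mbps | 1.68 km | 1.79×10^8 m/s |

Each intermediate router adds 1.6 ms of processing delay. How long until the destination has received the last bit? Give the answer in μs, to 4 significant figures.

Transmission delays (L/R per hop): 75, 1.29032, 2.6087, 3333.33 μs; sum = 3412.23 μs.
Propagation delays (d/s per hop): 210.5, 145.5, 43147.2, 9.38547 μs; sum = 43512.6 μs.
Processing at 3 router(s): 3 × 1.6 ms = 4800 μs.
End-to-end = 51720 μs.

51720 μs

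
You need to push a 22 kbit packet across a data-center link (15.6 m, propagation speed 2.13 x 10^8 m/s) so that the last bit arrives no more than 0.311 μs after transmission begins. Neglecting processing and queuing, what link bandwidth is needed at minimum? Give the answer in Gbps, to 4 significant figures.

Propagation delay = 15.6 / 213000000 = 0.0732394 μs.
Transmission budget = 0.311 − 0.0732394 = 0.237761 μs.
R ≥ L / t_tx = 22000 bits / 2.37761e-07 s = 92.53 Gbps.

92.53 Gbps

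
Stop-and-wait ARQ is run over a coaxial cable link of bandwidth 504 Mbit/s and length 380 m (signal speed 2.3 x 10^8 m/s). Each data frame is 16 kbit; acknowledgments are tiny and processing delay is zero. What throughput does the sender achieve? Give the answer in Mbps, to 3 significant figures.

456 Mbps

t_tx = L/R = 16000/504000000 = 3.1746e-05 s.
t_prop = 380/2.3e+08 = 1.65217e-06 s; RTT = 3.30435e-06 s.
Cycle = t_tx + RTT = 3.50504e-05 s.
Throughput = L / cycle = 16000 / 3.50504e-05 = 456 Mbps.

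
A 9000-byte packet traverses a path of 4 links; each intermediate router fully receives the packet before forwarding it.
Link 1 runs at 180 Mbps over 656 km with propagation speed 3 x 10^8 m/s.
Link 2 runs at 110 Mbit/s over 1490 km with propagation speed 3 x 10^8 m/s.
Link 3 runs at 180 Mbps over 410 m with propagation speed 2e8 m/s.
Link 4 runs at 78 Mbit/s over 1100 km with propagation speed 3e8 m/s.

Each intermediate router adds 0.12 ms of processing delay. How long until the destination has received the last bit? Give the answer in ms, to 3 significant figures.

13.6 ms

L = 9000 × 8 = 72000 bits.
Transmission delays (L/R per hop): 0.4, 0.654545, 0.4, 0.923077 ms; sum = 2.37762 ms.
Propagation delays (d/s per hop): 2.18667, 4.96667, 0.00205, 3.66667 ms; sum = 10.8221 ms.
Processing at 3 router(s): 3 × 0.12 ms = 0.36 ms.
End-to-end = 13.6 ms.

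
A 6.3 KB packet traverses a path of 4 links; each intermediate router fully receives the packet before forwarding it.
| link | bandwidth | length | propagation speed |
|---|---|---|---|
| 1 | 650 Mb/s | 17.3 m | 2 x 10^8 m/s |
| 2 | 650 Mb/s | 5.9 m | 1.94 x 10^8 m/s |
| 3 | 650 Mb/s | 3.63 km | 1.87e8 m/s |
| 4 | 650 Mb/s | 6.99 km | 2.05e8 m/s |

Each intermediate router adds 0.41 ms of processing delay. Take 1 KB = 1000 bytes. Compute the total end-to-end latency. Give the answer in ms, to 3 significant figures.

L = 50400 bits.
Transmission delay per hop = L/R = 50400/650000000 = 0.0775385 ms; 4 hops → 0.310154 ms.
Propagation delays (d/s per hop): 8.65e-05, 3.04124e-05, 0.0194118, 0.0340976 ms; sum = 0.0536262 ms.
Processing at 3 router(s): 3 × 0.41 ms = 1.23 ms.
End-to-end = 1.59 ms.

1.59 ms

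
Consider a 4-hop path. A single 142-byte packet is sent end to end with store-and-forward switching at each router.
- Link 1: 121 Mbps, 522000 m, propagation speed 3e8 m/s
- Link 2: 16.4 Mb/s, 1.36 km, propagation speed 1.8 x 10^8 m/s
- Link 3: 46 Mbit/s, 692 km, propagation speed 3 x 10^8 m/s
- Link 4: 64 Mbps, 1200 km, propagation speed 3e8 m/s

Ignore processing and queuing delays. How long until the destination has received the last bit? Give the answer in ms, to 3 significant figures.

L = 142 × 8 = 1136 bits.
Transmission delays (L/R per hop): 0.00938843, 0.0692683, 0.0246957, 0.01775 ms; sum = 0.121102 ms.
Propagation delays (d/s per hop): 1.74, 0.00755556, 2.30667, 4 ms; sum = 8.05422 ms.
End-to-end = 8.18 ms.

8.18 ms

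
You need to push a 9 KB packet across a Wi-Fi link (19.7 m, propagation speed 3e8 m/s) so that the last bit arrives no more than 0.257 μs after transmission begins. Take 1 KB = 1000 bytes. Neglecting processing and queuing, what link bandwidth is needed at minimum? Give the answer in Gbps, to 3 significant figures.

376 Gbps

L = 72000 bits.
Propagation delay = 19.7 / 300000000 = 0.0656667 μs.
Transmission budget = 0.257 − 0.0656667 = 0.191333 μs.
R ≥ L / t_tx = 72000 bits / 1.91333e-07 s = 376 Gbps.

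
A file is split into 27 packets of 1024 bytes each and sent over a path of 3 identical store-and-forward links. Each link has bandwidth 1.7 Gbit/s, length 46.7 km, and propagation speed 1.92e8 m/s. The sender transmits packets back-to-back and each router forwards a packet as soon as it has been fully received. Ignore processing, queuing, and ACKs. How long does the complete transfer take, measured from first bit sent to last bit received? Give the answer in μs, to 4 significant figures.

869.4 μs

Per-hop transmission t_tx = L/R = 8192/1700000000 = 4.81882 μs.
Per-hop propagation t_prop = 46700/192000000 = 243.229 μs.
Pipeline fill: first packet needs 3·t_tx to clear all hops; remaining 26 packets each add one t_tx.
Total = (3+27-1)·t_tx + 3·t_prop = 29·4.81882 + 3·243.229 = 869.4 μs.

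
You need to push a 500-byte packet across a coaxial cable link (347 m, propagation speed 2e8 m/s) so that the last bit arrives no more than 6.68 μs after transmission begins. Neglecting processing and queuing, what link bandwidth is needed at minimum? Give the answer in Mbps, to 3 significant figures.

809 Mbps

L = 4000 bits.
Propagation delay = 347 / 200000000 = 1.735 μs.
Transmission budget = 6.68 − 1.735 = 4.945 μs.
R ≥ L / t_tx = 4000 bits / 4.945e-06 s = 809 Mbps.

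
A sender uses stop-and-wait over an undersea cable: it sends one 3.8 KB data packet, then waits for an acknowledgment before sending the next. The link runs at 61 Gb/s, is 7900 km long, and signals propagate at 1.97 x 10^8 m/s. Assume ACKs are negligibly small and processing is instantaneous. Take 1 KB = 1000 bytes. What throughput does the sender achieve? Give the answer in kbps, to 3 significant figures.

379 kbps

t_tx = L/R = 30400/61000000000 = 4.98361e-07 s.
t_prop = 7900000/197000000 = 0.0401015 s; RTT = 0.080203 s.
Cycle = t_tx + RTT = 0.0802035 s.
Throughput = L / cycle = 30400 / 0.0802035 = 379 kbps.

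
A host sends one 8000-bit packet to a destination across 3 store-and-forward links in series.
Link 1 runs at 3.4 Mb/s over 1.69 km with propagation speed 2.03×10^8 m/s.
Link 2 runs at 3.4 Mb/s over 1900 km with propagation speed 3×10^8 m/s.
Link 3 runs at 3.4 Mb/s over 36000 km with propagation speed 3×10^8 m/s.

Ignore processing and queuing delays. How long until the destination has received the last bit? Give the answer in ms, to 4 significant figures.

133.4 ms

Transmission delay per hop = L/R = 8000/3400000 = 2.35294 ms; 3 hops → 7.05882 ms.
Propagation delays (d/s per hop): 0.00832512, 6.33333, 120 ms; sum = 126.342 ms.
End-to-end = 133.4 ms.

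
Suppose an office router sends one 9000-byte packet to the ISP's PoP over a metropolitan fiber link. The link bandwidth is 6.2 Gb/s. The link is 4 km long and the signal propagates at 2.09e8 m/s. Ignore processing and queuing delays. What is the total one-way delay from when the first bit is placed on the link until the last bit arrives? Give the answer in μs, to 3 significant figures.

L = 9000 × 8 = 72000 bits.
Transmission delay = L/R = 72000 / 6200000000 = 11.6129 μs.
Propagation delay = d/s = 4000 m / 209000000 m/s = 19.1388 μs.
Total = 30.8 μs.

30.8 μs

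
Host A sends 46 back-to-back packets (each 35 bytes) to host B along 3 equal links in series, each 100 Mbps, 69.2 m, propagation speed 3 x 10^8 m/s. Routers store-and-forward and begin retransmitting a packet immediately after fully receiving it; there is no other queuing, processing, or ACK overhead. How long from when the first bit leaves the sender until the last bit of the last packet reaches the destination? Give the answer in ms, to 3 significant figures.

Per-hop transmission t_tx = L/R = 280/100000000 = 0.0028 ms.
Per-hop propagation t_prop = 69.2/300000000 = 0.000230667 ms.
Pipeline fill: first packet needs 3·t_tx to clear all hops; remaining 45 packets each add one t_tx.
Total = (3+46-1)·t_tx + 3·t_prop = 48·0.0028 + 3·0.000230667 = 0.135 ms.

0.135 ms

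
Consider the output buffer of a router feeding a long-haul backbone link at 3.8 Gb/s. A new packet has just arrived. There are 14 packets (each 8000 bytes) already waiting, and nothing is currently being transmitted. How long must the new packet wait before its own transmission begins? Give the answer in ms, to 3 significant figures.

0.236 ms

Each queued packet: L/R = 64000/3800000000 = 0.0168421 ms.
14 queued → 0.235789 ms.
Queuing delay = 0.236 ms.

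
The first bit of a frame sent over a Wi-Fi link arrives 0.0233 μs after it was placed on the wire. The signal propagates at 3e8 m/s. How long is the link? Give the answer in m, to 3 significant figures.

6.99 m

d = s × t_prop = 300000000 × 2.33e-08 = 6.99 m.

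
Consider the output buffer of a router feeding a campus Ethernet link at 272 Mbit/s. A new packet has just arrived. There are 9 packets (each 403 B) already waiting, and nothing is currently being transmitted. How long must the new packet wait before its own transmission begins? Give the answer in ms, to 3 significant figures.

0.107 ms

Each queued packet: L/R = 3224/272000000 = 0.0118529 ms.
9 queued → 0.106676 ms.
Queuing delay = 0.107 ms.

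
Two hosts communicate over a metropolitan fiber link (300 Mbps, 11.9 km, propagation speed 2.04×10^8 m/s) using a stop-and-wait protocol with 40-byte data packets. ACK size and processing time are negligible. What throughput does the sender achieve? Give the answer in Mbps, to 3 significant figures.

2.72 Mbps

t_tx = L/R = 320/300000000 = 1.06667e-06 s.
t_prop = 11900/204000000 = 5.83333e-05 s; RTT = 0.000116667 s.
Cycle = t_tx + RTT = 0.000117733 s.
Throughput = L / cycle = 320 / 0.000117733 = 2.72 Mbps.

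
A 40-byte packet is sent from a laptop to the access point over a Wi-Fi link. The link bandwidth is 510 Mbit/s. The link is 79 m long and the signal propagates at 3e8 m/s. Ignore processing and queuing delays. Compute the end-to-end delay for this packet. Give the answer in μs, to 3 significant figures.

L = 40 × 8 = 320 bits.
Transmission delay = L/R = 320 / 510000000 = 0.627451 μs.
Propagation delay = d/s = 79 m / 300000000 m/s = 0.263333 μs.
Total = 0.891 μs.

0.891 μs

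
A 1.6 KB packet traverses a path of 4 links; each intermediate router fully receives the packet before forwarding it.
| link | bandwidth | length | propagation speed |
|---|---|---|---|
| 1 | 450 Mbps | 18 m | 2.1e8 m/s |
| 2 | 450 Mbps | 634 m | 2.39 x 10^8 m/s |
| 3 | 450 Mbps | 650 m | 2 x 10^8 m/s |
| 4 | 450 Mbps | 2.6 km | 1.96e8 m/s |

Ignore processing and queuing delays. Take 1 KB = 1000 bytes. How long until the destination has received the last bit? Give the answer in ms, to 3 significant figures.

L = 12800 bits.
Transmission delay per hop = L/R = 12800/450000000 = 0.0284444 ms; 4 hops → 0.113778 ms.
Propagation delays (d/s per hop): 8.57143e-05, 0.00265272, 0.00325, 0.0132653 ms; sum = 0.0192537 ms.
End-to-end = 0.133 ms.

0.133 ms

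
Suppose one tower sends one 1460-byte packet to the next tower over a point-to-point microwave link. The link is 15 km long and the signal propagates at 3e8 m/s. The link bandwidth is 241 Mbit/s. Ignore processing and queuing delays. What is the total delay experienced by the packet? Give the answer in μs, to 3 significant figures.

L = 1460 × 8 = 11680 bits.
Transmission delay = L/R = 11680 / 241000000 = 48.4647 μs.
Propagation delay = d/s = 15000 m / 300000000 m/s = 50 μs.
Total = 98.5 μs.

98.5 μs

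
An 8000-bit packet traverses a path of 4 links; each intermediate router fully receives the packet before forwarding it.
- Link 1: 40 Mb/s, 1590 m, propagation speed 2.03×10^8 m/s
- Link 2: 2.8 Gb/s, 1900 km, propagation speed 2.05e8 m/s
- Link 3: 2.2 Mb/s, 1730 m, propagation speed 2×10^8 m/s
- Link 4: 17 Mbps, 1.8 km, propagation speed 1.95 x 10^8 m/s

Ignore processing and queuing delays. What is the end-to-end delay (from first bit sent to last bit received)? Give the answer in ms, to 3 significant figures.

Transmission delays (L/R per hop): 0.2, 0.00285714, 3.63636, 0.470588 ms; sum = 4.30981 ms.
Propagation delays (d/s per hop): 0.00783251, 9.26829, 0.00865, 0.00923077 ms; sum = 9.29401 ms.
End-to-end = 13.6 ms.

13.6 ms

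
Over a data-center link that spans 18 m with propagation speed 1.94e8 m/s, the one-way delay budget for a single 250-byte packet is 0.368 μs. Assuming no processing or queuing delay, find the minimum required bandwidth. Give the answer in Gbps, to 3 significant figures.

L = 2000 bits.
Propagation delay = 18 / 194000000 = 0.0927835 μs.
Transmission budget = 0.368 − 0.0927835 = 0.275216 μs.
R ≥ L / t_tx = 2000 bits / 2.75216e-07 s = 7.27 Gbps.

7.27 Gbps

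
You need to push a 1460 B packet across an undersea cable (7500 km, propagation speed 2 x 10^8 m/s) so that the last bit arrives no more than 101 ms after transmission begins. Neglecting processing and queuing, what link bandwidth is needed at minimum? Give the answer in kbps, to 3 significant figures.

L = 11680 bits.
Propagation delay = 7500000 / 200000000 = 37.5 ms.
Transmission budget = 101 − 37.5 = 63.5 ms.
R ≥ L / t_tx = 11680 bits / 0.0635 s = 184 kbps.

184 kbps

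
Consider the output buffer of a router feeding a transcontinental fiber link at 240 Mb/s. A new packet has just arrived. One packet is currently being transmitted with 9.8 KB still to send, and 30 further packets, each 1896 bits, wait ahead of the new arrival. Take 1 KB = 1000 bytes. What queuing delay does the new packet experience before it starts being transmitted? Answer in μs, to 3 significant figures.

Each queued packet: L/R = 1896/240000000 = 7.9 μs.
30 queued → 237 μs.
Plus remaining 78400 bits of current packet: 326.667 μs.
Queuing delay = 564 μs.

564 μs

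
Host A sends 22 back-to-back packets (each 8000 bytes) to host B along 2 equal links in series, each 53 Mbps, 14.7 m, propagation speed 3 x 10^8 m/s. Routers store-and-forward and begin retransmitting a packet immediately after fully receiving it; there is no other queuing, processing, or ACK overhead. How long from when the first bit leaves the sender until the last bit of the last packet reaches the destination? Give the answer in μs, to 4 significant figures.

27770 μs

Per-hop transmission t_tx = L/R = 64000/53000000 = 1207.55 μs.
Per-hop propagation t_prop = 14.7/300000000 = 0.049 μs.
Pipeline fill: first packet needs 2·t_tx to clear all hops; remaining 21 packets each add one t_tx.
Total = (2+22-1)·t_tx + 2·t_prop = 23·1207.55 + 2·0.049 = 27770 μs.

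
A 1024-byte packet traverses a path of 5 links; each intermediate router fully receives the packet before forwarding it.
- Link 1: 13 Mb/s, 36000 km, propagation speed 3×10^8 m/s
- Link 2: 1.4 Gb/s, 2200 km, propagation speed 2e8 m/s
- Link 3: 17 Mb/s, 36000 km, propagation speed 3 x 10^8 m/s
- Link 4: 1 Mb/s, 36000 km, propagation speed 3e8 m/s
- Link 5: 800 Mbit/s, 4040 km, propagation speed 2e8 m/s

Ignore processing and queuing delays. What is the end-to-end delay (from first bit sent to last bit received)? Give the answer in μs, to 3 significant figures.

L = 1024 × 8 = 8192 bits.
Transmission delays (L/R per hop): 630.154, 5.85143, 481.882, 8192, 10.24 μs; sum = 9320.13 μs.
Propagation delays (d/s per hop): 120000, 11000, 120000, 120000, 20200 μs; sum = 391200 μs.
End-to-end = 401000 μs.

401000 μs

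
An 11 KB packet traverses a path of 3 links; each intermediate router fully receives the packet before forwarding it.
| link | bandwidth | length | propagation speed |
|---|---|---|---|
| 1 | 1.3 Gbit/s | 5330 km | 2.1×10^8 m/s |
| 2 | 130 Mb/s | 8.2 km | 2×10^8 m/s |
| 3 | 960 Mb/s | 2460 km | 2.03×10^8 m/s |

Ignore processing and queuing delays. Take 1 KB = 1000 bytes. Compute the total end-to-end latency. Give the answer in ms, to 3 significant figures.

38.4 ms

L = 88000 bits.
Transmission delays (L/R per hop): 0.0676923, 0.676923, 0.0916667 ms; sum = 0.836282 ms.
Propagation delays (d/s per hop): 25.381, 0.041, 12.1182 ms; sum = 37.5402 ms.
End-to-end = 38.4 ms.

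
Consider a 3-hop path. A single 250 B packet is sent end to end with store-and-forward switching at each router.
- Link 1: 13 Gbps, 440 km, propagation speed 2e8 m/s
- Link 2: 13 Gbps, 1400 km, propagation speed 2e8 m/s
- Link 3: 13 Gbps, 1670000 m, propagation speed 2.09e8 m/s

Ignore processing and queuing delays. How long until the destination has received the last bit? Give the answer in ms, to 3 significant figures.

L = 250 × 8 = 2000 bits.
Transmission delay per hop = L/R = 2000/13000000000 = 0.000153846 ms; 3 hops → 0.000461538 ms.
Propagation delays (d/s per hop): 2.2, 7, 7.99043 ms; sum = 17.1904 ms.
End-to-end = 17.2 ms.

17.2 ms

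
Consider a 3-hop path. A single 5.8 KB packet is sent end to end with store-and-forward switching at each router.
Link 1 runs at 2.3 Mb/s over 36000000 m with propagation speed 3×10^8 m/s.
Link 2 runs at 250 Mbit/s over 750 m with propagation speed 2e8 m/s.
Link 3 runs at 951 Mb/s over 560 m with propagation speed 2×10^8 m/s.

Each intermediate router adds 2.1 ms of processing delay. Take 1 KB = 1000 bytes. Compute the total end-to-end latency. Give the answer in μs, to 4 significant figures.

144600 μs

L = 46400 bits.
Transmission delays (L/R per hop): 20173.9, 185.6, 48.7907 μs; sum = 20408.3 μs.
Propagation delays (d/s per hop): 120000, 3.75, 2.8 μs; sum = 120007 μs.
Processing at 2 router(s): 2 × 2.1 ms = 4200 μs.
End-to-end = 144600 μs.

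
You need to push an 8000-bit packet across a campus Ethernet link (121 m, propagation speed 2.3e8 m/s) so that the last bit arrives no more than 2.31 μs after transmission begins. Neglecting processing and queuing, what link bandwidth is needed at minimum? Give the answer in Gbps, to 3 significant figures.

4.48 Gbps

Propagation delay = 121 / 2.3e+08 = 0.526087 μs.
Transmission budget = 2.31 − 0.526087 = 1.78391 μs.
R ≥ L / t_tx = 8000 bits / 1.78391e-06 s = 4.48 Gbps.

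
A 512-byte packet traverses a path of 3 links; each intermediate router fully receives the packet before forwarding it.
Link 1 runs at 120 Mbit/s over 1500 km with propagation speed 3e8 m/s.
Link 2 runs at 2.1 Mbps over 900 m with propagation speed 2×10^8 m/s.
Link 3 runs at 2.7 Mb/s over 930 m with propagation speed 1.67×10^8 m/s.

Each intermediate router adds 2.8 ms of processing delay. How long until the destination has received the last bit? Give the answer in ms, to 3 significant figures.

L = 512 × 8 = 4096 bits.
Transmission delays (L/R per hop): 0.0341333, 1.95048, 1.51704 ms; sum = 3.50165 ms.
Propagation delays (d/s per hop): 5, 0.0045, 0.00556886 ms; sum = 5.01007 ms.
Processing at 2 router(s): 2 × 2.8 ms = 5.6 ms.
End-to-end = 14.1 ms.

14.1 ms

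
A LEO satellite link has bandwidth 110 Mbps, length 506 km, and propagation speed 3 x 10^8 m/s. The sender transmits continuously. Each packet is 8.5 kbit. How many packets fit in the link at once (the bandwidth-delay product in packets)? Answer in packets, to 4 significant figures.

21.83 packets

Propagation delay = 506000 / 300000000 = 0.00168667 s.
BDP = R × t_prop = 110000000 × 0.00168667 = 185533 bits.
In packets of 8500 bits: 21.83 packets.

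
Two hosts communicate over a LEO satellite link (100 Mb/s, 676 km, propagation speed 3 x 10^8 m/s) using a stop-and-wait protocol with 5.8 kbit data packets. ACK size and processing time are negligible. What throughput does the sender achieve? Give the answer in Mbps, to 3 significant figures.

t_tx = L/R = 5800/100000000 = 5.8e-05 s.
t_prop = 676000/300000000 = 0.00225333 s; RTT = 0.00450667 s.
Cycle = t_tx + RTT = 0.00456467 s.
Throughput = L / cycle = 5800 / 0.00456467 = 1.27 Mbps.

1.27 Mbps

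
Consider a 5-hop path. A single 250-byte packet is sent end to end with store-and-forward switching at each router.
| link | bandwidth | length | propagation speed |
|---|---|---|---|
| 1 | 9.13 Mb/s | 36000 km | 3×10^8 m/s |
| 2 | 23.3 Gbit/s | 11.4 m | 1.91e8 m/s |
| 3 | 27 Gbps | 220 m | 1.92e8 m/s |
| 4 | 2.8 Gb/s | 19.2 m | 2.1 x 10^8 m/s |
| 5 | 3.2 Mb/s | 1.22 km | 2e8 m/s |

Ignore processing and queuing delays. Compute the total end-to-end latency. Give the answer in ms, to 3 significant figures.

L = 250 × 8 = 2000 bits.
Transmission delays (L/R per hop): 0.219058, 8.58369e-05, 7.40741e-05, 0.000714286, 0.625 ms; sum = 0.844932 ms.
Propagation delays (d/s per hop): 120, 5.96859e-05, 0.00114583, 9.14286e-05, 0.0061 ms; sum = 120.007 ms.
End-to-end = 121 ms.

121 ms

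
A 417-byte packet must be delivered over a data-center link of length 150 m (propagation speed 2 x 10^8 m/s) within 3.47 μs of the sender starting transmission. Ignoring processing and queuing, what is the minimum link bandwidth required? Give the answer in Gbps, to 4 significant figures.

L = 3336 bits.
Propagation delay = 150 / 200000000 = 0.75 μs.
Transmission budget = 3.47 − 0.75 = 2.72 μs.
R ≥ L / t_tx = 3336 bits / 2.72e-06 s = 1.226 Gbps.

1.226 Gbps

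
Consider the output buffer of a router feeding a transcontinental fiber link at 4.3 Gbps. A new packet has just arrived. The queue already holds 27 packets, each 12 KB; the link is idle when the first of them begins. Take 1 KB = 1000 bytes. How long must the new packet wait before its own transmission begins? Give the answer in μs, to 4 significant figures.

602.8 μs

Each queued packet: L/R = 96000/4300000000 = 22.3256 μs.
27 queued → 602.791 μs.
Queuing delay = 602.8 μs.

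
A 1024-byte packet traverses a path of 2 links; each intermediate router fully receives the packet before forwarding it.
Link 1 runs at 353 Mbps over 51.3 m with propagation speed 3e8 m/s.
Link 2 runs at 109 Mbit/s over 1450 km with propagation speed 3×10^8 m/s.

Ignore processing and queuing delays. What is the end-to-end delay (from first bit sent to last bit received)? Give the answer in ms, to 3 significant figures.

L = 1024 × 8 = 8192 bits.
Transmission delays (L/R per hop): 0.0232068, 0.075156 ms; sum = 0.0983628 ms.
Propagation delays (d/s per hop): 0.000171, 4.83333 ms; sum = 4.8335 ms.
End-to-end = 4.93 ms.

4.93 ms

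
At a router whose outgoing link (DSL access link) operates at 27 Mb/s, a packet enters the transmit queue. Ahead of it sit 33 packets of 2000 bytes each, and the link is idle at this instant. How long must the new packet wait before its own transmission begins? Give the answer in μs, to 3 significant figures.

Each queued packet: L/R = 16000/27000000 = 592.593 μs.
33 queued → 19555.6 μs.
Queuing delay = 19600 μs.

19600 μs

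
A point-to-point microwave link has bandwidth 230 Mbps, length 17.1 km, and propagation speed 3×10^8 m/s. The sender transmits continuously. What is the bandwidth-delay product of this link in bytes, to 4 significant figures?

1639 bytes

Propagation delay = 17100 / 300000000 = 5.7e-05 s.
BDP = R × t_prop = 230000000 × 5.7e-05 = 13110 bits.
In bytes: 13110/8 = 1639 bytes.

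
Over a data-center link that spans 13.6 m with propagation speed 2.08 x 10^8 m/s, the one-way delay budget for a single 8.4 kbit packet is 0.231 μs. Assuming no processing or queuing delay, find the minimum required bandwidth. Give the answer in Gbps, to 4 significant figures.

Propagation delay = 13.6 / 208000000 = 0.0653846 μs.
Transmission budget = 0.231 − 0.0653846 = 0.165615 μs.
R ≥ L / t_tx = 8400 bits / 1.65615e-07 s = 50.72 Gbps.

50.72 Gbps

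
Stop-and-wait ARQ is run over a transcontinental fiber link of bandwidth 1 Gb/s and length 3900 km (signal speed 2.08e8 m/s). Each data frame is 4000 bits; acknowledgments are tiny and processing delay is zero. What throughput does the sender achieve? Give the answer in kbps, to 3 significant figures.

107 kbps

t_tx = L/R = 4000/1000000000 = 4e-06 s.
t_prop = 3900000/208000000 = 0.01875 s; RTT = 0.0375 s.
Cycle = t_tx + RTT = 0.037504 s.
Throughput = L / cycle = 4000 / 0.037504 = 107 kbps.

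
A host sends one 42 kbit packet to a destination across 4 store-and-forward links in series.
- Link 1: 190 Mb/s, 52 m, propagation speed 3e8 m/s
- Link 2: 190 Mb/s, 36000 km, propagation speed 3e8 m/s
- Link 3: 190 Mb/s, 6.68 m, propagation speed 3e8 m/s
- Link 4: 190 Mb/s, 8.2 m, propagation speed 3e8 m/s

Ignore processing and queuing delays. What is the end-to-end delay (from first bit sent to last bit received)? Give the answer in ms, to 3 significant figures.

L = 42000 bits.
Transmission delay per hop = L/R = 42000/190000000 = 0.221053 ms; 4 hops → 0.884211 ms.
Propagation delays (d/s per hop): 0.000173333, 120, 2.22667e-05, 2.73333e-05 ms; sum = 120 ms.
End-to-end = 121 ms.

121 ms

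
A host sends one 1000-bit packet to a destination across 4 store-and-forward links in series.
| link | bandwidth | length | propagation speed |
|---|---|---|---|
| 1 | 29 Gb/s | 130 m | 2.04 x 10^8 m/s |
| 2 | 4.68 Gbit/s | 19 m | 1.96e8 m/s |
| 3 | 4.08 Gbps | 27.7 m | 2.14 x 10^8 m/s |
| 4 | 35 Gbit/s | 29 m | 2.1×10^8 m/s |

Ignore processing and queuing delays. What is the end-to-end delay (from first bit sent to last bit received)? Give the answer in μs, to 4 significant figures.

1.524 μs

Transmission delays (L/R per hop): 0.0344828, 0.213675, 0.245098, 0.0285714 μs; sum = 0.521827 μs.
Propagation delays (d/s per hop): 0.637255, 0.0969388, 0.129439, 0.138095 μs; sum = 1.00173 μs.
End-to-end = 1.524 μs.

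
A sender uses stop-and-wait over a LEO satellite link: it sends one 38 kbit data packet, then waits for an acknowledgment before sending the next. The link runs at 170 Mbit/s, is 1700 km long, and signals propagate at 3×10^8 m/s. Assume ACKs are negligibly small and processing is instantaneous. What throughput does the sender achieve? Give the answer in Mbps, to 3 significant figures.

t_tx = L/R = 38000/170000000 = 0.000223529 s.
t_prop = 1700000/300000000 = 0.00566667 s; RTT = 0.0113333 s.
Cycle = t_tx + RTT = 0.0115569 s.
Throughput = L / cycle = 38000 / 0.0115569 = 3.29 Mbps.

3.29 Mbps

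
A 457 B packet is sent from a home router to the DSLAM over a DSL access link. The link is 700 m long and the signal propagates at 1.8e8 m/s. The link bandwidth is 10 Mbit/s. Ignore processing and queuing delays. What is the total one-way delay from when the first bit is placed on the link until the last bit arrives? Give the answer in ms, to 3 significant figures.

L = 457 × 8 = 3656 bits.
Transmission delay = L/R = 3656 / 10000000 = 0.3656 ms.
Propagation delay = d/s = 700 m / 180000000 m/s = 0.00388889 ms.
Total = 0.369 ms.

0.369 ms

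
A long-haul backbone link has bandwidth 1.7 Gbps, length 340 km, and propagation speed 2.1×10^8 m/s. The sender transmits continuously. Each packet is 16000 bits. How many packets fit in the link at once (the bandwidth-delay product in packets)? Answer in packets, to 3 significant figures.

172 packets

Propagation delay = 340000 / 210000000 = 0.00161905 s.
BDP = R × t_prop = 1700000000 × 0.00161905 = 2752380 bits.
In packets of 16000 bits: 172 packets.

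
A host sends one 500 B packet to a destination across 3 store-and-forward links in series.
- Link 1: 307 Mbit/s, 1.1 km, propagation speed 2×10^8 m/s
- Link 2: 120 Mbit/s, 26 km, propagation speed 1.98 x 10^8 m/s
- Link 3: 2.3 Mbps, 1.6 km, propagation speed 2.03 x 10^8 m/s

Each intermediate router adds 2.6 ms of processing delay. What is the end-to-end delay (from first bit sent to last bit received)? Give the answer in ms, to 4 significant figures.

L = 500 × 8 = 4000 bits.
Transmission delays (L/R per hop): 0.0130293, 0.0333333, 1.73913 ms; sum = 1.78549 ms.
Propagation delays (d/s per hop): 0.0055, 0.131313, 0.00788177 ms; sum = 0.144695 ms.
Processing at 2 router(s): 2 × 2.6 ms = 5.2 ms.
End-to-end = 7.130 ms.

7.130 ms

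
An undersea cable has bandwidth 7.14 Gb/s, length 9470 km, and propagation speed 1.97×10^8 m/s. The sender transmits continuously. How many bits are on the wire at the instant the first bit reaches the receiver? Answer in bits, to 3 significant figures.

343000000 bits

Propagation delay = 9470000 / 197000000 = 0.0480711 s.
BDP = R × t_prop = 7140000000 × 0.0480711 = 343227000 bits.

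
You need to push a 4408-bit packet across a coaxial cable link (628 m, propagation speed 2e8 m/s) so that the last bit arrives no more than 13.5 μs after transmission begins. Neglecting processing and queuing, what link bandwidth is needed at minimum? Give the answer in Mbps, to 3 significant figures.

Propagation delay = 628 / 200000000 = 3.14 μs.
Transmission budget = 13.5 − 3.14 = 10.36 μs.
R ≥ L / t_tx = 4408 bits / 1.036e-05 s = 425 Mbps.

425 Mbps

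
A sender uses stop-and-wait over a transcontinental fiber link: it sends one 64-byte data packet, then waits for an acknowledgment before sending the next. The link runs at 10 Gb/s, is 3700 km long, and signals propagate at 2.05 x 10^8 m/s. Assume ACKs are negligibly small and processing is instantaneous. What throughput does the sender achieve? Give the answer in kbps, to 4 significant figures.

14.18 kbps

t_tx = L/R = 512/10000000000 = 5.12e-08 s.
t_prop = 3700000/2.05e+08 = 0.0180488 s; RTT = 0.0360976 s.
Cycle = t_tx + RTT = 0.0360976 s.
Throughput = L / cycle = 512 / 0.0360976 = 14.18 kbps.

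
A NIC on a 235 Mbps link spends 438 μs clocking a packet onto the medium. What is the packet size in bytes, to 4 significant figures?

12870 bytes

L = R × t_tx = 235000000 b/s × 0.000438 s = 102930 bits.
In bytes: 102930 / 8 = 12870 bytes.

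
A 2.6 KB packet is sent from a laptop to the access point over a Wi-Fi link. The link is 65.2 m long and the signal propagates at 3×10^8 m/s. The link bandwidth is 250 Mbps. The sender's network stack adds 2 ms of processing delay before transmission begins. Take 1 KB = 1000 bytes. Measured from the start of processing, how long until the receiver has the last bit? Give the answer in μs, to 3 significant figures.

L = 20800 bits.
Transmission delay = L/R = 20800 / 250000000 = 83.2 μs.
Propagation delay = d/s = 65.2 m / 300000000 m/s = 0.217333 μs.
Plus processing delay 2 ms = 2000 μs.
Total = 2080 μs.

2080 μs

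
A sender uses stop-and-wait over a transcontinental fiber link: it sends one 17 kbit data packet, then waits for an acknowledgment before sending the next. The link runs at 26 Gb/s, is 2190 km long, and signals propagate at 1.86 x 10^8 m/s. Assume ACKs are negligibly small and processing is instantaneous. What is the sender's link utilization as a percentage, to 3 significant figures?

t_tx = L/R = 17000/26000000000 = 6.53846e-07 s.
t_prop = 2190000/186000000 = 0.0117742 s; RTT = 0.0235484 s.
Cycle = t_tx + RTT = 0.023549 s.
Utilization = t_tx / cycle = 6.53846e-07/0.023549 = 0.00278 %.

0.00278 %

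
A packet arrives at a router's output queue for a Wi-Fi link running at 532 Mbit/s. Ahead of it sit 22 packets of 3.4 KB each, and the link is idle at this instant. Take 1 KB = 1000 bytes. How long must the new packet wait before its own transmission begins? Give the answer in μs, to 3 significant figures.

1120 μs

Each queued packet: L/R = 27200/532000000 = 51.1278 μs.
22 queued → 1124.81 μs.
Queuing delay = 1120 μs.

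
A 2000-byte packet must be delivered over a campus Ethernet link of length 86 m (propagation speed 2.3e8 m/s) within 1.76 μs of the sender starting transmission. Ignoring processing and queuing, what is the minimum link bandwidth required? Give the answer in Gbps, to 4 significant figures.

L = 16000 bits.
Propagation delay = 86 / 2.3e+08 = 0.373913 μs.
Transmission budget = 1.76 − 0.373913 = 1.38609 μs.
R ≥ L / t_tx = 16000 bits / 1.38609e-06 s = 11.54 Gbps.

11.54 Gbps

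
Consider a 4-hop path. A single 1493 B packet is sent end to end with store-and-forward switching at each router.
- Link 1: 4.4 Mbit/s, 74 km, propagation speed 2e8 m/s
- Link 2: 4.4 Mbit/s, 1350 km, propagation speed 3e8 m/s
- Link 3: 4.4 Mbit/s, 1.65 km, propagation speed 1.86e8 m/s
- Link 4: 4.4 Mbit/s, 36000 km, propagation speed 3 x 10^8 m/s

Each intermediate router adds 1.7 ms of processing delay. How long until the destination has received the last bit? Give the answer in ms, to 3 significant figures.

L = 1493 × 8 = 11944 bits.
Transmission delay per hop = L/R = 11944/4400000 = 2.71455 ms; 4 hops → 10.8582 ms.
Propagation delays (d/s per hop): 0.37, 4.5, 0.00887097, 120 ms; sum = 124.879 ms.
Processing at 3 router(s): 3 × 1.7 ms = 5.1 ms.
End-to-end = 141 ms.

141 ms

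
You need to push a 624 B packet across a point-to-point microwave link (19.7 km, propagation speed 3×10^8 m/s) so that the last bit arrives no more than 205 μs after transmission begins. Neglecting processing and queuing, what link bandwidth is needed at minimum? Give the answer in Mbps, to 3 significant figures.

35.8 Mbps

L = 4992 bits.
Propagation delay = 19700 / 300000000 = 65.6667 μs.
Transmission budget = 205 − 65.6667 = 139.333 μs.
R ≥ L / t_tx = 4992 bits / 0.000139333 s = 35.8 Mbps.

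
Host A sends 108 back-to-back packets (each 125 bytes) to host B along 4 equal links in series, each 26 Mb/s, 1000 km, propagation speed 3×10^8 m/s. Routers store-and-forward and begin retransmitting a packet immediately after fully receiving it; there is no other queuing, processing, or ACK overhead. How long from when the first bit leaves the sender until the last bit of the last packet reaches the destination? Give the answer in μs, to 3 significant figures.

Per-hop transmission t_tx = L/R = 1000/26000000 = 38.4615 μs.
Per-hop propagation t_prop = 1000000/300000000 = 3333.33 μs.
Pipeline fill: first packet needs 4·t_tx to clear all hops; remaining 107 packets each add one t_tx.
Total = (4+108-1)·t_tx + 4·t_prop = 111·38.4615 + 4·3333.33 = 17600 μs.

17600 μs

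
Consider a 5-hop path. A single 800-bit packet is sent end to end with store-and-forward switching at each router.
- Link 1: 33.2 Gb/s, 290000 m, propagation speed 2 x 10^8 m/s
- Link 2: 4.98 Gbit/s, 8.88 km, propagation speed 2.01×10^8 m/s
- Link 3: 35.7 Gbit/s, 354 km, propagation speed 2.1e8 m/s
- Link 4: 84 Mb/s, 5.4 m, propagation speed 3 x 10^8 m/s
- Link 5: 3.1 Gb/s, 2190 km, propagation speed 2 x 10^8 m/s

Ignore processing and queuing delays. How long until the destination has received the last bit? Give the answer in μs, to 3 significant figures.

14100 μs

Transmission delays (L/R per hop): 0.0240964, 0.160643, 0.022409, 9.52381, 0.258065 μs; sum = 9.98902 μs.
Propagation delays (d/s per hop): 1450, 44.1791, 1685.71, 0.018, 10950 μs; sum = 14129.9 μs.
End-to-end = 14100 μs.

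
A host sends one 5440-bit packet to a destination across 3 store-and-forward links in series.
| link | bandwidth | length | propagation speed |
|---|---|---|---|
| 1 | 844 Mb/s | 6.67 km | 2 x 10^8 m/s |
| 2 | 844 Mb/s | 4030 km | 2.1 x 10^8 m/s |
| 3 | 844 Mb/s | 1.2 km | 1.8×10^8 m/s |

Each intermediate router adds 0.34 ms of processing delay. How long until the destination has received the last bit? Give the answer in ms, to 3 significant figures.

Transmission delay per hop = L/R = 5440/844000000 = 0.0064455 ms; 3 hops → 0.0193365 ms.
Propagation delays (d/s per hop): 0.03335, 19.1905, 0.00666667 ms; sum = 19.2305 ms.
Processing at 2 router(s): 2 × 0.34 ms = 0.68 ms.
End-to-end = 19.9 ms.

19.9 ms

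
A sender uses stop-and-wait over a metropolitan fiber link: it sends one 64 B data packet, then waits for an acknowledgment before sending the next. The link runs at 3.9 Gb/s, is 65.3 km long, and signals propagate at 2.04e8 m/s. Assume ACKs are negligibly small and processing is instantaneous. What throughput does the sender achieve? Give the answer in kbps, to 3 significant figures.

t_tx = L/R = 512/3900000000 = 1.31282e-07 s.
t_prop = 65300/204000000 = 0.000320098 s; RTT = 0.000640196 s.
Cycle = t_tx + RTT = 0.000640327 s.
Throughput = L / cycle = 512 / 0.000640327 = 800 kbps.

800 kbps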